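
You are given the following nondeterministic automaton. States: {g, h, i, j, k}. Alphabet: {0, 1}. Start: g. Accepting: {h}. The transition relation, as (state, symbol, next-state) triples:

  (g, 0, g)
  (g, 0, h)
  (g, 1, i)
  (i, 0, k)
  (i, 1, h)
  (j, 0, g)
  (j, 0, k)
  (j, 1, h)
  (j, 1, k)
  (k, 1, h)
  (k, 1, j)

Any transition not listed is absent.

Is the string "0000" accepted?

Yes

Start in {g}.
Read '0': {g} → {g, h}.
Read '0': {g, h} → {g, h}.
Read '0': {g, h} → {g, h}.
Read '0': {g, h} → {g, h}.
The final set {g, h} contains the accepting state h.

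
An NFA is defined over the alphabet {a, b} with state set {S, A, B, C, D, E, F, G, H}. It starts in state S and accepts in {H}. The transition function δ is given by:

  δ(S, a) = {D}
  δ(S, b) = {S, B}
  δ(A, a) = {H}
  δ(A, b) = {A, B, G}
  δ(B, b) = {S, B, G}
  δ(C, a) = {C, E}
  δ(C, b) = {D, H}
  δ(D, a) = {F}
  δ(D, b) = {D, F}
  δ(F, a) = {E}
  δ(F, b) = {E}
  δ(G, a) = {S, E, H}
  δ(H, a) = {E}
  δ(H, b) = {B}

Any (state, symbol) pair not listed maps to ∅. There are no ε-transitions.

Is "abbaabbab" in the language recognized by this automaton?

No

Start in {S}.
Read 'a': S→{D}; now {D}.
Read 'b': D→{D, F}; now {D, F}.
Read 'b': D→{D, F}, F→{E}; now {D, E, F}.
Read 'a': D→{F}, E→∅, F→{E}; now {E, F}.
Read 'a': E→∅, F→{E}; now {E}.
Read 'b': E→∅; now ∅.
The set is empty and remains empty for the remaining 3 symbols.
The final set ∅ contains no accepting state.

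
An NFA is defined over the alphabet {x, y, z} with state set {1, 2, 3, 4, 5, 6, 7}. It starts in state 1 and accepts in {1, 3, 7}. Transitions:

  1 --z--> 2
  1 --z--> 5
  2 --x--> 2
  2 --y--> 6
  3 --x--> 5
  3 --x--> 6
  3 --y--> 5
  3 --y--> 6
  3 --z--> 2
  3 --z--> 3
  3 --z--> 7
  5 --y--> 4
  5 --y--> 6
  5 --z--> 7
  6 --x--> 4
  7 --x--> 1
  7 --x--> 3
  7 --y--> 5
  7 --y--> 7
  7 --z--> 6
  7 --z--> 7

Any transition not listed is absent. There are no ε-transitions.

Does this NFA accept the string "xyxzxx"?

No

Start in {1}.
Read 'x': {1} → ∅.
The set is empty and remains empty for the remaining 5 symbols.
The final set ∅ contains no accepting state.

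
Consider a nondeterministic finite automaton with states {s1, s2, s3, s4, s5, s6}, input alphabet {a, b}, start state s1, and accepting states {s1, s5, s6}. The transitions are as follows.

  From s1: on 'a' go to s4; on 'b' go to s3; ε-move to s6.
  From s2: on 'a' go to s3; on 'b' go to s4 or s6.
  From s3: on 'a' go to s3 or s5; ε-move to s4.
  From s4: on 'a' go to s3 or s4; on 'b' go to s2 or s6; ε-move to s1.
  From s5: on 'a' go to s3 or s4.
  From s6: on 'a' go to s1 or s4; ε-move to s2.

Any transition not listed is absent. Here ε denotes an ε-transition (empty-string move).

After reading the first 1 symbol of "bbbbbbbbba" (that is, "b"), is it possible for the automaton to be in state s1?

Start: ε-closure({s1}) = {s1, s2, s6}.
Read 'b': {s1, s2, s6} → {s1, s2, s3, s4, s6}.
State s1 is in {s1, s2, s3, s4, s6}.

Yes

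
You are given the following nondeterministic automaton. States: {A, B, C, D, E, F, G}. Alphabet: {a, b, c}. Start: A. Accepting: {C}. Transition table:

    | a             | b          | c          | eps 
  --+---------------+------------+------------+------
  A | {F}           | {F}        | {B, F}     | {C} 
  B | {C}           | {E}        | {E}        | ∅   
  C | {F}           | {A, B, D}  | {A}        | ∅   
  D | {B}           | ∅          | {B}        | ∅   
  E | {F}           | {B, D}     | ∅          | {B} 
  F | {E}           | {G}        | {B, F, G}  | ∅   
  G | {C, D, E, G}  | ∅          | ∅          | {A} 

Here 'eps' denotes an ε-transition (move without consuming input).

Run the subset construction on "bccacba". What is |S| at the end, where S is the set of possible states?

Start: ε-closure({A}) = {A, C}.
Read 'b': A→{F}, C→{A, B, D}; union {A, B, D, F}; ε-closure = {A, B, C, D, F}.
Read 'c': A→{B, F}, B→{E}, C→{A}, D→{B}, F→{B, F, G}; union {A, B, E, F, G}; ε-closure = {A, B, C, E, F, G}.
Read 'c': A→{B, F}, B→{E}, C→{A}, E→∅, F→{B, F, G}, G→∅; union {A, B, E, F, G}; ε-closure = {A, B, C, E, F, G}.
Read 'a': A→{F}, B→{C}, C→{F}, E→{F}, F→{E}, G→{C, D, E, G}; union {C, D, E, F, G}; ε-closure = {A, B, C, D, E, F, G}.
Read 'c': A→{B, F}, B→{E}, C→{A}, D→{B}, E→∅, F→{B, F, G}, G→∅; union {A, B, E, F, G}; ε-closure = {A, B, C, E, F, G}.
Read 'b': A→{F}, B→{E}, C→{A, B, D}, E→{B, D}, F→{G}, G→∅; union {A, B, D, E, F, G}; ε-closure = {A, B, C, D, E, F, G}.
Read 'a': A→{F}, B→{C}, C→{F}, D→{B}, E→{F}, F→{E}, G→{C, D, E, G}; union {B, C, D, E, F, G}; ε-closure = {A, B, C, D, E, F, G}.
That set has 7 states.

7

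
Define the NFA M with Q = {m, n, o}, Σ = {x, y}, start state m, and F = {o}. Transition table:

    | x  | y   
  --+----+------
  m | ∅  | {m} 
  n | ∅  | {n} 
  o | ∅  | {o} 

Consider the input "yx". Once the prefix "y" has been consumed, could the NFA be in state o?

No

Start in {m}.
Read 'y': m→{m}; now {m}.
State o is not in {m}.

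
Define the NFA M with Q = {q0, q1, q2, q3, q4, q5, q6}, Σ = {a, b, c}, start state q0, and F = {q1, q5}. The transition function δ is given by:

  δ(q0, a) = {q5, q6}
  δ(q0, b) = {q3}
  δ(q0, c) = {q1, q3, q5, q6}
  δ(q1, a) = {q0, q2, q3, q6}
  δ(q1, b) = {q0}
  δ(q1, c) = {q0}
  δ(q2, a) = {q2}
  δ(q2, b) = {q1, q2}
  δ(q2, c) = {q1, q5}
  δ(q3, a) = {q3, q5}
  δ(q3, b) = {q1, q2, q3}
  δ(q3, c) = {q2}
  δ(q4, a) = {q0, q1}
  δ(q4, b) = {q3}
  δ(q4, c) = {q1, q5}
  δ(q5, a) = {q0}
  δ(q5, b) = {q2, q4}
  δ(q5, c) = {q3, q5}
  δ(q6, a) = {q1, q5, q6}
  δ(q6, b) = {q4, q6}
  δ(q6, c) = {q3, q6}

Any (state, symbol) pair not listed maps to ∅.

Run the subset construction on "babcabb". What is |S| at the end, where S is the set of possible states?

6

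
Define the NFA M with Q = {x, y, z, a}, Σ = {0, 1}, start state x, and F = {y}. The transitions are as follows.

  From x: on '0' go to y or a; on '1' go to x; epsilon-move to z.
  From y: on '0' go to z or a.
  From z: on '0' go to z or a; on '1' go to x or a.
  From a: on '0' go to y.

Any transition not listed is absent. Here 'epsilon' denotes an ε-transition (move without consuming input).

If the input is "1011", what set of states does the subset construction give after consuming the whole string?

Start: ε-closure({x}) = {x, z}.
Read '1': x→{x}, z→{x, a}; union {x, a}; ε-closure = {x, z, a}.
Read '0': x→{y, a}, z→{z, a}, a→{y}; now {y, z, a}.
Read '1': y→∅, z→{x, a}, a→∅; union {x, a}; ε-closure = {x, z, a}.
Read '1': x→{x}, z→{x, a}, a→∅; union {x, a}; ε-closure = {x, z, a}.

{x, z, a}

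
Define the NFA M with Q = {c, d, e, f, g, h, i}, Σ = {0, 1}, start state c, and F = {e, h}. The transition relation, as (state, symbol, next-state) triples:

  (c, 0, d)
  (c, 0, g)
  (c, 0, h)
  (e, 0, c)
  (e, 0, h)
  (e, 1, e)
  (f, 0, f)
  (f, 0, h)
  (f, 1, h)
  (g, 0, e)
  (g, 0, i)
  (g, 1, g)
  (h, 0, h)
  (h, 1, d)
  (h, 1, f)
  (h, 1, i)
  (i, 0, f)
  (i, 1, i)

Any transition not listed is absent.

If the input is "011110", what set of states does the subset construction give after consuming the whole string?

{e, f, h, i}

Start in {c}.
Read '0': c→{d, g, h}; now {d, g, h}.
Read '1': d→∅, g→{g}, h→{d, f, i}; now {d, f, g, i}.
Read '1': d→∅, f→{h}, g→{g}, i→{i}; now {g, h, i}.
Read '1': g→{g}, h→{d, f, i}, i→{i}; now {d, f, g, i}.
Read '1': d→∅, f→{h}, g→{g}, i→{i}; now {g, h, i}.
Read '0': g→{e, i}, h→{h}, i→{f}; now {e, f, h, i}.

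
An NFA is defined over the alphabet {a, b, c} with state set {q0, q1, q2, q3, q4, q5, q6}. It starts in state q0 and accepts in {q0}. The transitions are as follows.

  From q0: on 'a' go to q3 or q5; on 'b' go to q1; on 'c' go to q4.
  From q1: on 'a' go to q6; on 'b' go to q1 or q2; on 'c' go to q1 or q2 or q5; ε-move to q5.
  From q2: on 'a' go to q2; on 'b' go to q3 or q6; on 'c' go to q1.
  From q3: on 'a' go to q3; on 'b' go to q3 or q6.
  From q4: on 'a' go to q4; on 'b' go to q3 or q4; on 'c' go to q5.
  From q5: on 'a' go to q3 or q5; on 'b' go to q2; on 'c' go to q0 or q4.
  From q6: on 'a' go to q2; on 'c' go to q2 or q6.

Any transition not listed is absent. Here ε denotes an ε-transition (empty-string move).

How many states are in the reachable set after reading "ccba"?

1

Start in {q0}.
Read 'c': {q0} → {q4}.
Read 'c': {q4} → {q5}.
Read 'b': {q5} → {q2}.
Read 'a': {q2} → {q2}.
That set has 1 state.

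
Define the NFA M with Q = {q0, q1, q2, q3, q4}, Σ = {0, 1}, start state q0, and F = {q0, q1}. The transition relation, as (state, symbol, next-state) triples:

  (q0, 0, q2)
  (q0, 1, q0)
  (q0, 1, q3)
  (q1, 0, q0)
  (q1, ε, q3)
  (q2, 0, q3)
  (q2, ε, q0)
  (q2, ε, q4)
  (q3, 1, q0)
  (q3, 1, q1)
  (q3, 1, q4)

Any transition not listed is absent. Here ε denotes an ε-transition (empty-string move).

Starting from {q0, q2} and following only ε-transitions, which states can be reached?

{q0, q2, q4}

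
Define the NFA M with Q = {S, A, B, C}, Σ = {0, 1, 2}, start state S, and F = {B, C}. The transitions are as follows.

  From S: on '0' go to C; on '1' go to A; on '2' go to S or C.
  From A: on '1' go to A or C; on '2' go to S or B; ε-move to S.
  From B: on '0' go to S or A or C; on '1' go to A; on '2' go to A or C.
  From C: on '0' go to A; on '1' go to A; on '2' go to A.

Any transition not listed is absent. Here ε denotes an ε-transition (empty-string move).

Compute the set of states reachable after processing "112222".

{S, A, B, C}

Start in {S}.
Read '1': S→{A}; union {A}; ε-closure = {S, A}.
Read '1': S→{A}, A→{A, C}; union {A, C}; ε-closure = {S, A, C}.
Read '2': S→{S, C}, A→{S, B}, C→{A}; now {S, A, B, C}.
Read '2': S→{S, C}, A→{S, B}, B→{A, C}, C→{A}; now {S, A, B, C}.
Read '2': S→{S, C}, A→{S, B}, B→{A, C}, C→{A}; now {S, A, B, C}.
Read '2': S→{S, C}, A→{S, B}, B→{A, C}, C→{A}; now {S, A, B, C}.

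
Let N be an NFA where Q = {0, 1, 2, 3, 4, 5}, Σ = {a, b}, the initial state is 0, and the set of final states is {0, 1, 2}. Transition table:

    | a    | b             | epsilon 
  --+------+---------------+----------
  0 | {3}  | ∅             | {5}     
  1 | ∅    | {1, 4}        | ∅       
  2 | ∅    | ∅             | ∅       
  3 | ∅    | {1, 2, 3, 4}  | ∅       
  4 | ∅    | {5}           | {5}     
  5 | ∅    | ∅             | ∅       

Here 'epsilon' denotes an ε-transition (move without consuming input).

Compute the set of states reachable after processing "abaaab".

∅

Start: ε-closure({0}) = {0, 5}.
Read 'a': 0→{3}, 5→∅; now {3}.
Read 'b': 3→{1, 2, 3, 4}; union {1, 2, 3, 4}; ε-closure = {1, 2, 3, 4, 5}.
Read 'a': 1→∅, 2→∅, 3→∅, 4→∅, 5→∅; now ∅.
The set is empty and remains empty for the remaining 3 symbols.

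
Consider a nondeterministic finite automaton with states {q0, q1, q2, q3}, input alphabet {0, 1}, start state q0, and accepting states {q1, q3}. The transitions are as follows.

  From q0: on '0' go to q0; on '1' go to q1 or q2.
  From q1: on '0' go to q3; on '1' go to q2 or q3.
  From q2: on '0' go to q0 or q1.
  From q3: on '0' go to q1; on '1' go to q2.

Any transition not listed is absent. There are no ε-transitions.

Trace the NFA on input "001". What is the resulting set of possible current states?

{q1, q2}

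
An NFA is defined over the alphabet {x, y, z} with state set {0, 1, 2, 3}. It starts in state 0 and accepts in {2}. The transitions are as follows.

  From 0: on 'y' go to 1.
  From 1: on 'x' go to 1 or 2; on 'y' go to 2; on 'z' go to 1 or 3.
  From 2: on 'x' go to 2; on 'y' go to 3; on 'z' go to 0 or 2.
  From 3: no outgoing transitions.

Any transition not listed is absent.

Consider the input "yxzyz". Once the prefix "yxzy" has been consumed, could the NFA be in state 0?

No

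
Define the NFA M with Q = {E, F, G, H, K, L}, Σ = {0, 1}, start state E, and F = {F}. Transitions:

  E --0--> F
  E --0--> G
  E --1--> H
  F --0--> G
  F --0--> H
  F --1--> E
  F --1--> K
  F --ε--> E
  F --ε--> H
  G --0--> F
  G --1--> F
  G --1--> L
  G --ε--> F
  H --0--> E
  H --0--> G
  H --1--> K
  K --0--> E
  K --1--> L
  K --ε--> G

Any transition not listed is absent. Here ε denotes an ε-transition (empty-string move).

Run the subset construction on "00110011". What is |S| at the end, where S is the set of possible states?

6

Start in {E}.
Read '0': E→{F, G}; union {F, G}; ε-closure = {E, F, G, H}.
Read '0': E→{F, G}, F→{G, H}, G→{F}, H→{E, G}; now {E, F, G, H}.
Read '1': E→{H}, F→{E, K}, G→{F, L}, H→{K}; union {E, F, H, K, L}; ε-closure = {E, F, G, H, K, L}.
Read '1': E→{H}, F→{E, K}, G→{F, L}, H→{K}, K→{L}, L→∅; union {E, F, H, K, L}; ε-closure = {E, F, G, H, K, L}.
Read '0': E→{F, G}, F→{G, H}, G→{F}, H→{E, G}, K→{E}, L→∅; now {E, F, G, H}.
Read '0': E→{F, G}, F→{G, H}, G→{F}, H→{E, G}; now {E, F, G, H}.
Read '1': E→{H}, F→{E, K}, G→{F, L}, H→{K}; union {E, F, H, K, L}; ε-closure = {E, F, G, H, K, L}.
Read '1': E→{H}, F→{E, K}, G→{F, L}, H→{K}, K→{L}, L→∅; union {E, F, H, K, L}; ε-closure = {E, F, G, H, K, L}.
That set has 6 states.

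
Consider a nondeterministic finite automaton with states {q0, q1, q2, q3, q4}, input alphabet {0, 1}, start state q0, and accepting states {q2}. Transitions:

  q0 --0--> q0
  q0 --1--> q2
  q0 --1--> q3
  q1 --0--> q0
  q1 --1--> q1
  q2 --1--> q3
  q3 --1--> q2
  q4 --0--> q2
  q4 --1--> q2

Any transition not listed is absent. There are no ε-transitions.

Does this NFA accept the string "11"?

Yes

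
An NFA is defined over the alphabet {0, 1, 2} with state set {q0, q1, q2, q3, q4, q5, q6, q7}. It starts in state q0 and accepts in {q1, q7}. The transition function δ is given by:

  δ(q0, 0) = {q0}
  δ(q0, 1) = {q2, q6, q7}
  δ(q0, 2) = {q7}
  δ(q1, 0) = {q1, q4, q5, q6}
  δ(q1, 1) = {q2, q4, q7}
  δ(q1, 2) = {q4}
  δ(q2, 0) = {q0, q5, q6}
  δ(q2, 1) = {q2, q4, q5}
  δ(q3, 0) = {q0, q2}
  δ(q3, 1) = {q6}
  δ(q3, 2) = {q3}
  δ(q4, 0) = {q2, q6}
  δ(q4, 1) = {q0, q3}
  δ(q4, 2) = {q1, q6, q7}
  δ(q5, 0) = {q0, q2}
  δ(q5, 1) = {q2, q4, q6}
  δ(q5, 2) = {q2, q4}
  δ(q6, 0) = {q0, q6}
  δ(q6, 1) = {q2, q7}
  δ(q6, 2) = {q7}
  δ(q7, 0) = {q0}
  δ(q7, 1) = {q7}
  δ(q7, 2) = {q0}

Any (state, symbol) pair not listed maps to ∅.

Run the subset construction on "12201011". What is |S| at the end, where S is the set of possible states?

Start in {q0}.
Read '1': {q0} → {q2, q6, q7}.
Read '2': {q2, q6, q7} → {q0, q7}.
Read '2': {q0, q7} → {q0, q7}.
Read '0': {q0, q7} → {q0}.
Read '1': {q0} → {q2, q6, q7}.
Read '0': {q2, q6, q7} → {q0, q5, q6}.
Read '1': {q0, q5, q6} → {q2, q4, q6, q7}.
Read '1': {q2, q4, q6, q7} → {q0, q2, q3, q4, q5, q7}.
That set has 6 states.

6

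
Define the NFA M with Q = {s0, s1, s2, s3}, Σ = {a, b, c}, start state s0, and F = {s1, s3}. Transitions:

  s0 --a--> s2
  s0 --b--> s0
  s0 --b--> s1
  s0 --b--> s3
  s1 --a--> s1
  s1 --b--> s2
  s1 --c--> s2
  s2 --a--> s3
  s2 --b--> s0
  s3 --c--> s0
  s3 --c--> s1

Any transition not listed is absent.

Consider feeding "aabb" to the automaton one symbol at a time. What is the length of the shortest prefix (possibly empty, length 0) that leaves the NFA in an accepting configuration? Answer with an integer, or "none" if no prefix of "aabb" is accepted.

2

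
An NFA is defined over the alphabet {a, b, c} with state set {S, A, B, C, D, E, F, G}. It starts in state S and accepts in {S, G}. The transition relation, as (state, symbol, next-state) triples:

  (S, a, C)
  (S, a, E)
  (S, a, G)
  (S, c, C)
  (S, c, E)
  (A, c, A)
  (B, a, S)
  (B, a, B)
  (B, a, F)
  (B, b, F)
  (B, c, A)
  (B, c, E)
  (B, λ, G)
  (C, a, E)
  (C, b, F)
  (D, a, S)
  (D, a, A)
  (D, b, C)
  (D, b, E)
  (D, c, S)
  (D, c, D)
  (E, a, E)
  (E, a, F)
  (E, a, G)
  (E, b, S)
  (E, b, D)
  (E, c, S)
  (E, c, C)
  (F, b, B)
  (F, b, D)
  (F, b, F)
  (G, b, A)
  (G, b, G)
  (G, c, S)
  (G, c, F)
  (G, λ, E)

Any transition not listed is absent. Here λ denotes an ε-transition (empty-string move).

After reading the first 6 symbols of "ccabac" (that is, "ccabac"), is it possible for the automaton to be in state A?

Yes

Start in {S}.
Read 'c': S→{C, E}; now {C, E}.
Read 'c': C→∅, E→{S, C}; now {S, C}.
Read 'a': S→{C, E, G}, C→{E}; now {C, E, G}.
Read 'b': C→{F}, E→{S, D}, G→{A, G}; union {S, A, D, F, G}; ε-closure = {S, A, D, E, F, G}.
Read 'a': S→{C, E, G}, A→∅, D→{S, A}, E→{E, F, G}, F→∅, G→∅; now {S, A, C, E, F, G}.
Read 'c': S→{C, E}, A→{A}, C→∅, E→{S, C}, F→∅, G→{S, F}; now {S, A, C, E, F}.
State A is in {S, A, C, E, F}.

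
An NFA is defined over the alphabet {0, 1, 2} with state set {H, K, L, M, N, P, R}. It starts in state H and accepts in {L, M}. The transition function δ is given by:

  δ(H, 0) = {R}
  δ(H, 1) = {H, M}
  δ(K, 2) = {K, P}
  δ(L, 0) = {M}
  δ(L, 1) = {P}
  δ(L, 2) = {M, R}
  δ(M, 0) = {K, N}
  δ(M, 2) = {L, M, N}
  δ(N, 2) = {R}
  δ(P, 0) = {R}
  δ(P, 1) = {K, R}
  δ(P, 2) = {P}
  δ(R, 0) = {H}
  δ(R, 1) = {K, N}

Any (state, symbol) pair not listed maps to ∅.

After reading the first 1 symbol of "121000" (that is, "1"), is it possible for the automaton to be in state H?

Start in {H}.
Read '1': H→{H, M}; now {H, M}.
State H is in {H, M}.

Yes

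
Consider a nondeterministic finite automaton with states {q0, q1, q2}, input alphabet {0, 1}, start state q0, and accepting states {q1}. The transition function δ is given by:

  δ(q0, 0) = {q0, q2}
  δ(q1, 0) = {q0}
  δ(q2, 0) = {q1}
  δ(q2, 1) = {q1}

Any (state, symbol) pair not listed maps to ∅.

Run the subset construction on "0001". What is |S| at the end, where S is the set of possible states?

1

Start in {q0}.
Read '0': q0→{q0, q2}; now {q0, q2}.
Read '0': q0→{q0, q2}, q2→{q1}; now {q0, q1, q2}.
Read '0': q0→{q0, q2}, q1→{q0}, q2→{q1}; now {q0, q1, q2}.
Read '1': q0→∅, q1→∅, q2→{q1}; now {q1}.
That set has 1 state.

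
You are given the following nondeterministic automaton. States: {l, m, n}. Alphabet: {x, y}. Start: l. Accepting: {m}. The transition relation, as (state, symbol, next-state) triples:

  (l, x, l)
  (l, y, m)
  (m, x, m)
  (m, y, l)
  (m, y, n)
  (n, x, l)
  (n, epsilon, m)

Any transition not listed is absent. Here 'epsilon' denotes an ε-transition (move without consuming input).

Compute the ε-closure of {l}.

{l}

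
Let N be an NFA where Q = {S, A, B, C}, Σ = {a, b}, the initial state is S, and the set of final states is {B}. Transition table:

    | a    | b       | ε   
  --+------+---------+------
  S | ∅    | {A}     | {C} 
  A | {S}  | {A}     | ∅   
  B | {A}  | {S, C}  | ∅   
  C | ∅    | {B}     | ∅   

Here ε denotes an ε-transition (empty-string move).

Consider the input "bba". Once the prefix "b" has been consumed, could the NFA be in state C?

No

Start: ε-closure({S}) = {S, C}.
Read 'b': {S, C} → {A, B}.
State C is not in {A, B}.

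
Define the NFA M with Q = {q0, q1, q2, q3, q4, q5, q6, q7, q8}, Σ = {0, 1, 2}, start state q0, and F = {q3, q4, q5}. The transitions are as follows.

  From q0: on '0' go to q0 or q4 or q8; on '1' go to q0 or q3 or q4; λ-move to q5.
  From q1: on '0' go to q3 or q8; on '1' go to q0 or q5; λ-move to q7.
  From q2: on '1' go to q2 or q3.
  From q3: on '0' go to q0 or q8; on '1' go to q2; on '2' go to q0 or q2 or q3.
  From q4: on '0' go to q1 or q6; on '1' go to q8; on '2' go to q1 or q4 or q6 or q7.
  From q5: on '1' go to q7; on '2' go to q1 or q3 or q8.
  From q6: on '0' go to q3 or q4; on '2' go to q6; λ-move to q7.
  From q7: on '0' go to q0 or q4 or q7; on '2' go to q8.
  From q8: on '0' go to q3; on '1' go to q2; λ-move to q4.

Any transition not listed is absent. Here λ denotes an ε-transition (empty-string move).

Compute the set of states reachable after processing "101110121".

Start: ε-closure({q0}) = {q0, q5}.
Read '1': {q0, q5} → {q0, q3, q4, q5, q7}.
Read '0': {q0, q3, q4, q5, q7} → {q0, q1, q4, q5, q6, q7, q8}.
Read '1': {q0, q1, q4, q5, q6, q7, q8} → {q0, q2, q3, q4, q5, q7, q8}.
Read '1': {q0, q2, q3, q4, q5, q7, q8} → {q0, q2, q3, q4, q5, q7, q8}.
Read '1': {q0, q2, q3, q4, q5, q7, q8} → {q0, q2, q3, q4, q5, q7, q8}.
Read '0': {q0, q2, q3, q4, q5, q7, q8} → {q0, q1, q3, q4, q5, q6, q7, q8}.
Read '1': {q0, q1, q3, q4, q5, q6, q7, q8} → {q0, q2, q3, q4, q5, q7, q8}.
Read '2': {q0, q2, q3, q4, q5, q7, q8} → {q0, q1, q2, q3, q4, q5, q6, q7, q8}.
Read '1': {q0, q1, q2, q3, q4, q5, q6, q7, q8} → {q0, q2, q3, q4, q5, q7, q8}.

{q0, q2, q3, q4, q5, q7, q8}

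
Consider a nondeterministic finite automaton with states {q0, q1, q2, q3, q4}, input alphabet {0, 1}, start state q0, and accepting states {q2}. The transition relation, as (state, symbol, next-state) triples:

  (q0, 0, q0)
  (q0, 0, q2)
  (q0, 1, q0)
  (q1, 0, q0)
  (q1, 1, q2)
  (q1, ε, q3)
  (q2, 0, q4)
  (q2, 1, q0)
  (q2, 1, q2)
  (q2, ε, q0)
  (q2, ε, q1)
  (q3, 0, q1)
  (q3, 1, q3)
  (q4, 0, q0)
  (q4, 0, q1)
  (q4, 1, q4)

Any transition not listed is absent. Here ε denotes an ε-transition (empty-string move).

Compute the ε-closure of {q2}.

Begin with {q2}.
ε-move q2 → q0; add q0.
ε-move q2 → q1; add q1.
ε-move q1 → q3; add q3.

{q0, q1, q2, q3}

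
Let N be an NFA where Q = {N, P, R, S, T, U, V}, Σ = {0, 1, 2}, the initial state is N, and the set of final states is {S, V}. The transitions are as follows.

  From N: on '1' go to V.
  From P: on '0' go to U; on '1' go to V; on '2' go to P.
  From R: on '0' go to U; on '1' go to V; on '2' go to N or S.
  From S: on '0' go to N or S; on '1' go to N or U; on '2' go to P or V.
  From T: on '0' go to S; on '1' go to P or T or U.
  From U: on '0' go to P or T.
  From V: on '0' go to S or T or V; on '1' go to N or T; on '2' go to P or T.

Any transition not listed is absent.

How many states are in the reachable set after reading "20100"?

0

Start in {N}.
Read '2': N→∅; now ∅.
The set is empty and remains empty for the remaining 4 symbols.
That set has 0 states.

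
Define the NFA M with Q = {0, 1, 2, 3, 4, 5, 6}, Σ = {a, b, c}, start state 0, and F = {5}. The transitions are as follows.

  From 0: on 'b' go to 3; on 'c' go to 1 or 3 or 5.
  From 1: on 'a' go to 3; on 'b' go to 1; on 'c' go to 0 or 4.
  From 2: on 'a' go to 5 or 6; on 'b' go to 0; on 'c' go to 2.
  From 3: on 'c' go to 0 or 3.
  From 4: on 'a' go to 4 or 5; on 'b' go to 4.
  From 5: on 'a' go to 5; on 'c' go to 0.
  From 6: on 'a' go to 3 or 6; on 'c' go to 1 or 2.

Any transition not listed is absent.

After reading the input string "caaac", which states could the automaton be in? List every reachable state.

Start in {0}.
Read 'c': {0} → {1, 3, 5}.
Read 'a': {1, 3, 5} → {3, 5}.
Read 'a': {3, 5} → {5}.
Read 'a': {5} → {5}.
Read 'c': {5} → {0}.

{0}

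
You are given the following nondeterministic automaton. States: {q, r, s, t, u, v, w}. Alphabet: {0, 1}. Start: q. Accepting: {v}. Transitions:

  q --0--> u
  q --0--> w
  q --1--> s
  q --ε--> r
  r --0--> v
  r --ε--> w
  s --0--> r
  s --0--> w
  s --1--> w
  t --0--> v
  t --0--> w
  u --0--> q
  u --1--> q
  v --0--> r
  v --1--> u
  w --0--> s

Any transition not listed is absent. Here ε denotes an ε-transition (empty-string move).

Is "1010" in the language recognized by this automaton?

No

Start: ε-closure({q}) = {q, r, w}.
Read '1': q→{s}, r→∅, w→∅; now {s}.
Read '0': s→{r, w}; now {r, w}.
Read '1': r→∅, w→∅; now ∅.
The set is empty and remains empty for the remaining 1 symbol.
The final set ∅ contains no accepting state.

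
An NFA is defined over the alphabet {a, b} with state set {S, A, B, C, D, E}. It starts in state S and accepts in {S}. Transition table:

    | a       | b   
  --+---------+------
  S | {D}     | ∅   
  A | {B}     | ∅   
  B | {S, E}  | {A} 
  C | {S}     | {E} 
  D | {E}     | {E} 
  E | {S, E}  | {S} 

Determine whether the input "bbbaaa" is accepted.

No

Start in {S}.
Read 'b': S→∅; now ∅.
The set is empty and remains empty for the remaining 5 symbols.
The final set ∅ contains no accepting state.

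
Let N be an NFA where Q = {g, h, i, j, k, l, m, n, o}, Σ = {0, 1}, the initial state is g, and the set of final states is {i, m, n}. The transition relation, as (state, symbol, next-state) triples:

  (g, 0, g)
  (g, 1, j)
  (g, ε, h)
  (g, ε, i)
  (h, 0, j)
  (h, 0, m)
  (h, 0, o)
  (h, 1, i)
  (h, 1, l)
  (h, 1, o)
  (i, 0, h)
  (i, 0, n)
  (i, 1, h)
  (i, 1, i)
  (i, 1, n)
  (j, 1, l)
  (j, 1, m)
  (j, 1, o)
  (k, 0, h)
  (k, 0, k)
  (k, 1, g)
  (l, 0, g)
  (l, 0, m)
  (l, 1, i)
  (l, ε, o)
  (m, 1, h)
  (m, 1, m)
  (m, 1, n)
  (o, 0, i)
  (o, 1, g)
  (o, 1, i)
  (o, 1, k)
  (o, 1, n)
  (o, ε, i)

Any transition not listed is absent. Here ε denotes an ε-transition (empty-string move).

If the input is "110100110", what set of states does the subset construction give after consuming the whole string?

{g, h, i, j, k, m, n, o}

Start: ε-closure({g}) = {g, h, i}.
Read '1': {g, h, i} → {h, i, j, l, n, o}.
Read '1': {h, i, j, l, n, o} → {g, h, i, k, l, m, n, o}.
Read '0': {g, h, i, k, l, m, n, o} → {g, h, i, j, k, m, n, o}.
Read '1': {g, h, i, j, k, m, n, o} → {g, h, i, j, k, l, m, n, o}.
Read '0': {g, h, i, j, k, l, m, n, o} → {g, h, i, j, k, m, n, o}.
Read '0': {g, h, i, j, k, m, n, o} → {g, h, i, j, k, m, n, o}.
Read '1': {g, h, i, j, k, m, n, o} → {g, h, i, j, k, l, m, n, o}.
Read '1': {g, h, i, j, k, l, m, n, o} → {g, h, i, j, k, l, m, n, o}.
Read '0': {g, h, i, j, k, l, m, n, o} → {g, h, i, j, k, m, n, o}.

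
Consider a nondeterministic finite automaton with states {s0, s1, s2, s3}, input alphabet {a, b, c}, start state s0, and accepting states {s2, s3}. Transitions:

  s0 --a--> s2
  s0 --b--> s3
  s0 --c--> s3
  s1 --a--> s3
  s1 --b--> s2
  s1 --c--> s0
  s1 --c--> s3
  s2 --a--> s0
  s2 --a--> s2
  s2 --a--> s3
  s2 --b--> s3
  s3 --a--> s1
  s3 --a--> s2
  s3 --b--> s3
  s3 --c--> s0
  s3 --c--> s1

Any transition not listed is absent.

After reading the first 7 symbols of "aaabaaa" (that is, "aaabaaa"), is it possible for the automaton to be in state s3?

Start in {s0}.
Read 'a': s0→{s2}; now {s2}.
Read 'a': s2→{s0, s2, s3}; now {s0, s2, s3}.
Read 'a': s0→{s2}, s2→{s0, s2, s3}, s3→{s1, s2}; now {s0, s1, s2, s3}.
Read 'b': s0→{s3}, s1→{s2}, s2→{s3}, s3→{s3}; now {s2, s3}.
Read 'a': s2→{s0, s2, s3}, s3→{s1, s2}; now {s0, s1, s2, s3}.
Read 'a': s0→{s2}, s1→{s3}, s2→{s0, s2, s3}, s3→{s1, s2}; now {s0, s1, s2, s3}.
Read 'a': s0→{s2}, s1→{s3}, s2→{s0, s2, s3}, s3→{s1, s2}; now {s0, s1, s2, s3}.
State s3 is in {s0, s1, s2, s3}.

Yes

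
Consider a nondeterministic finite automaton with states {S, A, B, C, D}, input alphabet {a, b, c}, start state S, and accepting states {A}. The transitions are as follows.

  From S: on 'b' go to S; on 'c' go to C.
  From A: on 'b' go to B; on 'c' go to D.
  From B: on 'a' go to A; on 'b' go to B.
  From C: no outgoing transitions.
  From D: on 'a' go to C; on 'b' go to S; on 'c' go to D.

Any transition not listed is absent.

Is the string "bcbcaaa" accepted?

Start in {S}.
Read 'b': {S} → {S}.
Read 'c': {S} → {C}.
Read 'b': {C} → ∅.
The set is empty and remains empty for the remaining 4 symbols.
The final set ∅ contains no accepting state.

No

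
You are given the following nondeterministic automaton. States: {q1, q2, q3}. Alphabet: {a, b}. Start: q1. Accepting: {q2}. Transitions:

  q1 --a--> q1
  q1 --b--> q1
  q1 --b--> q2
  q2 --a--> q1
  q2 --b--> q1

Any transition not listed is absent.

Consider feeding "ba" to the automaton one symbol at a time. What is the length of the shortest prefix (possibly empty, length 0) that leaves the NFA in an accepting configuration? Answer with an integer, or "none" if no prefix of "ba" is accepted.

Start in {q1}.
Read 'b': {q1} → {q1, q2}.
None of the earlier sets intersect F, but {q1, q2} does.

1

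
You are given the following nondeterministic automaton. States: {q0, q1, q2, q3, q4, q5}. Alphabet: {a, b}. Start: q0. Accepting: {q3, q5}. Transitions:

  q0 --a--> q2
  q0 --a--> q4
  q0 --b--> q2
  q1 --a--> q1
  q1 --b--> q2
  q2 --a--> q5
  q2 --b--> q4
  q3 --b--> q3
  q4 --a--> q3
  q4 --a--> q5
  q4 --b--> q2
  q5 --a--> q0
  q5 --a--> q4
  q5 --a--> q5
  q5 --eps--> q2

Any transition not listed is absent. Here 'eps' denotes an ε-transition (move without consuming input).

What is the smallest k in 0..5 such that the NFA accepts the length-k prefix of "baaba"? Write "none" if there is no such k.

Start in {q0}.
Read 'b': {q0} → {q2}.
Read 'a': {q2} → {q2, q5}.
None of the earlier sets intersect F, but {q2, q5} does.

2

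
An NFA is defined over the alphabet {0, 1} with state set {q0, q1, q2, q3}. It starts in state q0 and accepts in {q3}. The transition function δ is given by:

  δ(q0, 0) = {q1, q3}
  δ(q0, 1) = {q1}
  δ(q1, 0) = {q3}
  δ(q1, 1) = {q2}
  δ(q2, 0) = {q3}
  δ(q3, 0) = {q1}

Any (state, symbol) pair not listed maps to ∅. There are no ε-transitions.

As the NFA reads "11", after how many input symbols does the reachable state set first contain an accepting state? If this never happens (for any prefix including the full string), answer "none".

none

Start in {q0}.
Read '1': q0→{q1}; now {q1}.
Read '1': q1→{q2}; now {q2}.
No reachable set along the way intersects F.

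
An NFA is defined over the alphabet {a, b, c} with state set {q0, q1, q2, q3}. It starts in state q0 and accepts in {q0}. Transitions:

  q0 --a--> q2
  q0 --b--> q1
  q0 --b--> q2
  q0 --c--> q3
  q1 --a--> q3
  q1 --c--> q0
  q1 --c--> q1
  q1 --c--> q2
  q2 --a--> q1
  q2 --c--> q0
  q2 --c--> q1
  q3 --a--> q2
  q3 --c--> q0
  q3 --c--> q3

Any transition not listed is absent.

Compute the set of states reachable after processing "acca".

Start in {q0}.
Read 'a': q0→{q2}; now {q2}.
Read 'c': q2→{q0, q1}; now {q0, q1}.
Read 'c': q0→{q3}, q1→{q0, q1, q2}; now {q0, q1, q2, q3}.
Read 'a': q0→{q2}, q1→{q3}, q2→{q1}, q3→{q2}; now {q1, q2, q3}.

{q1, q2, q3}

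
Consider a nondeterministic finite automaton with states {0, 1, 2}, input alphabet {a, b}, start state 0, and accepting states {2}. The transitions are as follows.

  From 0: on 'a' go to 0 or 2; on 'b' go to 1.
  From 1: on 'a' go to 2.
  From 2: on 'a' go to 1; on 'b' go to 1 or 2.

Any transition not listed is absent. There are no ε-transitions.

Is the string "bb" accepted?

No

Start in {0}.
Read 'b': {0} → {1}.
Read 'b': {1} → ∅.
The final set ∅ contains no accepting state.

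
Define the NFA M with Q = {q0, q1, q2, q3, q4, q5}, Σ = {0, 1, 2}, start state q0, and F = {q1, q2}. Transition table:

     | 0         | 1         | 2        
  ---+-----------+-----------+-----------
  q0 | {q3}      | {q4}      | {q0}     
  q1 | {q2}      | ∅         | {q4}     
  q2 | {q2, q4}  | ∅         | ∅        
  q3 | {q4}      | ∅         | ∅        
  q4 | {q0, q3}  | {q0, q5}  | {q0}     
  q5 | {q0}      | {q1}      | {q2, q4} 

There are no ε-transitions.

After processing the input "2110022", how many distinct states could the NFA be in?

1

Start in {q0}.
Read '2': {q0} → {q0}.
Read '1': {q0} → {q4}.
Read '1': {q4} → {q0, q5}.
Read '0': {q0, q5} → {q0, q3}.
Read '0': {q0, q3} → {q3, q4}.
Read '2': {q3, q4} → {q0}.
Read '2': {q0} → {q0}.
That set has 1 state.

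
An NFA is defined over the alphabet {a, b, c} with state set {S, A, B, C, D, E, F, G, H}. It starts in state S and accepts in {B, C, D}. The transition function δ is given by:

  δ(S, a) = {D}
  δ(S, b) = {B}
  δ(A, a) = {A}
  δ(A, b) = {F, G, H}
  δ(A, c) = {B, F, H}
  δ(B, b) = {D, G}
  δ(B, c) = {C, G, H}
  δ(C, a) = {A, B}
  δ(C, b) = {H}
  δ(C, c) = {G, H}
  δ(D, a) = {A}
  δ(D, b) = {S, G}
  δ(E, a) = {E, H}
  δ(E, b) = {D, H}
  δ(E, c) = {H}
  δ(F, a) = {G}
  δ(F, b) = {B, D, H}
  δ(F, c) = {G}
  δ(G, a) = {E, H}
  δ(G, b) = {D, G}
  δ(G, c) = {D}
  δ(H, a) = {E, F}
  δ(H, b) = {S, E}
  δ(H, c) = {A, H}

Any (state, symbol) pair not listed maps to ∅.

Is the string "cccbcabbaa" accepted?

Start in {S}.
Read 'c': S→∅; now ∅.
The set is empty and remains empty for the remaining 9 symbols.
The final set ∅ contains no accepting state.

No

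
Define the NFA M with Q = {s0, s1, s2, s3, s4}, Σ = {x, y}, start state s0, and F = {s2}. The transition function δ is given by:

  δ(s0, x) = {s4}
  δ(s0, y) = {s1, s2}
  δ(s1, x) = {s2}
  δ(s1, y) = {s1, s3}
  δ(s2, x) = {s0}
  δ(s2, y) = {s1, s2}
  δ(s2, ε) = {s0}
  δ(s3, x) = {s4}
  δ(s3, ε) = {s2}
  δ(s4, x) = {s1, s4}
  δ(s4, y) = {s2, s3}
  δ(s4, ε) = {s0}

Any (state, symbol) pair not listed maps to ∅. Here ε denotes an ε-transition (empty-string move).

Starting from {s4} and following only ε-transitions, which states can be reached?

Begin with {s4}.
ε-move s4 → s0; add s0.

{s0, s4}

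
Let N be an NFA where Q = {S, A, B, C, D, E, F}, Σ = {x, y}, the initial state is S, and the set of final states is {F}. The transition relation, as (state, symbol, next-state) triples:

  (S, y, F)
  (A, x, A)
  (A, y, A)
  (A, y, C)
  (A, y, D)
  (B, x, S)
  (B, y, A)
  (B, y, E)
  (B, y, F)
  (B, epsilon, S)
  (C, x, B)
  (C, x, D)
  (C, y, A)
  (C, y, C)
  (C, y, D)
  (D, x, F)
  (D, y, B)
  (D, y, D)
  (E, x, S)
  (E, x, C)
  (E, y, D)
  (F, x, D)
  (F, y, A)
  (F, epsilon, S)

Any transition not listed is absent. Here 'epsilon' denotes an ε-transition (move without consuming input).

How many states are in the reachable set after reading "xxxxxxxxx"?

Start in {S}.
Read 'x': {S} → ∅.
The set is empty and remains empty for the remaining 8 symbols.
That set has 0 states.

0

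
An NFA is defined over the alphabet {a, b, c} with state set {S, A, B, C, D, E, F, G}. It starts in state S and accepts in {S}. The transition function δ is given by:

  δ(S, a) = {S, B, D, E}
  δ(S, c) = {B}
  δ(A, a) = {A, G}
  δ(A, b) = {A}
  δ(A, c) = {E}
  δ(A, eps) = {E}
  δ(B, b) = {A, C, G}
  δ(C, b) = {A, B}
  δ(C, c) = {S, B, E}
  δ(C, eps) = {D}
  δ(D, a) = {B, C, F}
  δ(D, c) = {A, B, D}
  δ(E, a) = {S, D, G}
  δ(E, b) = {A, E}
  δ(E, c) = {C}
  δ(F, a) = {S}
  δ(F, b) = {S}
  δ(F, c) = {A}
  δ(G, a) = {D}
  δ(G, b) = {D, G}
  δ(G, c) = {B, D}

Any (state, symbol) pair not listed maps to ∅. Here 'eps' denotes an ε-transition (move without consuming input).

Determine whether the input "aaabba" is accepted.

Yes

Start in {S}.
Read 'a': S→{S, B, D, E}; now {S, B, D, E}.
Read 'a': S→{S, B, D, E}, B→∅, D→{B, C, F}, E→{S, D, G}; now {S, B, C, D, E, F, G}.
Read 'a': S→{S, B, D, E}, B→∅, C→∅, D→{B, C, F}, E→{S, D, G}, F→{S}, G→{D}; now {S, B, C, D, E, F, G}.
Read 'b': S→∅, B→{A, C, G}, C→{A, B}, D→∅, E→{A, E}, F→{S}, G→{D, G}; now {S, A, B, C, D, E, G}.
Read 'b': S→∅, A→{A}, B→{A, C, G}, C→{A, B}, D→∅, E→{A, E}, G→{D, G}; now {A, B, C, D, E, G}.
Read 'a': A→{A, G}, B→∅, C→∅, D→{B, C, F}, E→{S, D, G}, G→{D}; union {S, A, B, C, D, F, G}; ε-closure = {S, A, B, C, D, E, F, G}.
The final set {S, A, B, C, D, E, F, G} contains the accepting state S.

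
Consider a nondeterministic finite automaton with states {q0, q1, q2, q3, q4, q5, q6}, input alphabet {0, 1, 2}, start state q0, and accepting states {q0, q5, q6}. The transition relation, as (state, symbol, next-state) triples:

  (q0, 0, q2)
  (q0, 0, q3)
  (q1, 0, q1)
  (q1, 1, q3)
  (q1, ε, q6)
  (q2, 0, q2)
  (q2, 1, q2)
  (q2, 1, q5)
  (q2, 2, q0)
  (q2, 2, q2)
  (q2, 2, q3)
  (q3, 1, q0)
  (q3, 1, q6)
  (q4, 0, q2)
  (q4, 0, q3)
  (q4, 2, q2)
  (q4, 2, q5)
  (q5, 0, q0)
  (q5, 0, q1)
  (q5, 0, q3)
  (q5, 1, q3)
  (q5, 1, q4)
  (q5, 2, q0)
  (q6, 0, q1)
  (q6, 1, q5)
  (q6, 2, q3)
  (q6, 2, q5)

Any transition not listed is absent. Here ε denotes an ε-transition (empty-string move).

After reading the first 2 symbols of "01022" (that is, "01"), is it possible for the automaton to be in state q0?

Start in {q0}.
Read '0': q0→{q2, q3}; now {q2, q3}.
Read '1': q2→{q2, q5}, q3→{q0, q6}; now {q0, q2, q5, q6}.
State q0 is in {q0, q2, q5, q6}.

Yes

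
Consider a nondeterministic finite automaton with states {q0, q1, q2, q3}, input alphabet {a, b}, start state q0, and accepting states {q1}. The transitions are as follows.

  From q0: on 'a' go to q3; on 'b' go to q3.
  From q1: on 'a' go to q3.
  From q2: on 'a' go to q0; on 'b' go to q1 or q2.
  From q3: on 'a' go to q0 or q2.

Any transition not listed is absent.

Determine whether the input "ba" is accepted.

No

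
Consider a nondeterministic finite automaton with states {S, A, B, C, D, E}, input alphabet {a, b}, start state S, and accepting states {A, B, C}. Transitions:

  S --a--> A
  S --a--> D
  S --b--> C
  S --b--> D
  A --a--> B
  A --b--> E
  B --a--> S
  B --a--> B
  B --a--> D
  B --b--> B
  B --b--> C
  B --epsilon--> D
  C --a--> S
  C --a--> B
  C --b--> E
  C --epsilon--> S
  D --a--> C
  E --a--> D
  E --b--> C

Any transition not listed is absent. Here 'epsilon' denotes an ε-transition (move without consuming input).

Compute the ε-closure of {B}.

{B, D}

Begin with {B}.
ε-move B → D; add D.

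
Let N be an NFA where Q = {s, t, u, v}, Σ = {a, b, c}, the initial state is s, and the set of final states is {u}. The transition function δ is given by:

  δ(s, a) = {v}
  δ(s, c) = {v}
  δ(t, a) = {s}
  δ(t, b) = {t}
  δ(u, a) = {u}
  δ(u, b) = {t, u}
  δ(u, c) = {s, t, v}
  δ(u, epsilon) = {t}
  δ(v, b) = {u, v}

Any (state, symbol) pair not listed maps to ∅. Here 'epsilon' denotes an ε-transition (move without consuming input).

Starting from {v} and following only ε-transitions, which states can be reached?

{v}

Begin with {v}.
No ε-moves leave this set, so the closure equals the set itself.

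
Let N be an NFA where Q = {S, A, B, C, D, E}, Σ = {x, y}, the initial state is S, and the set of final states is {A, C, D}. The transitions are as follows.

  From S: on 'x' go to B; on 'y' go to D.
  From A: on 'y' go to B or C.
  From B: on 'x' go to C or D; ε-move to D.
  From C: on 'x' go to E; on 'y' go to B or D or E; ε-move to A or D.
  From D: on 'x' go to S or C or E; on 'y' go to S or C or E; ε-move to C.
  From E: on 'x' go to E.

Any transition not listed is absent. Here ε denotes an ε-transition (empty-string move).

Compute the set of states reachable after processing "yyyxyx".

Start in {S}.
Read 'y': {S} → {A, C, D}.
Read 'y': {A, C, D} → {S, A, B, C, D, E}.
Read 'y': {S, A, B, C, D, E} → {S, A, B, C, D, E}.
Read 'x': {S, A, B, C, D, E} → {S, A, B, C, D, E}.
Read 'y': {S, A, B, C, D, E} → {S, A, B, C, D, E}.
Read 'x': {S, A, B, C, D, E} → {S, A, B, C, D, E}.

{S, A, B, C, D, E}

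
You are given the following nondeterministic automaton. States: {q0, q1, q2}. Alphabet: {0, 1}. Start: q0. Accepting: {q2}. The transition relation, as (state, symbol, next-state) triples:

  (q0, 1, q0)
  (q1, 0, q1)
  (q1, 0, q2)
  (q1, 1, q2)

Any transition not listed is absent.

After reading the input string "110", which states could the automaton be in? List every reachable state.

Start in {q0}.
Read '1': {q0} → {q0}.
Read '1': {q0} → {q0}.
Read '0': {q0} → ∅.

∅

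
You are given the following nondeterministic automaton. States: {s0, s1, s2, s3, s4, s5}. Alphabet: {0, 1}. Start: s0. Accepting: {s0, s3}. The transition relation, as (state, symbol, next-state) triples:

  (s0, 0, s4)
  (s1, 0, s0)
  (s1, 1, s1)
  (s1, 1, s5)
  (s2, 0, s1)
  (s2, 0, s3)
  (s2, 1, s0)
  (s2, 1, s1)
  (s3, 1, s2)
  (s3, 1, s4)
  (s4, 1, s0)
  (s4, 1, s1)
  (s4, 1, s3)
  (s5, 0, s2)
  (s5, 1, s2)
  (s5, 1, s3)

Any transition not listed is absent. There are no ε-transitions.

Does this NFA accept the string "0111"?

Yes

Start in {s0}.
Read '0': s0→{s4}; now {s4}.
Read '1': s4→{s0, s1, s3}; now {s0, s1, s3}.
Read '1': s0→∅, s1→{s1, s5}, s3→{s2, s4}; now {s1, s2, s4, s5}.
Read '1': s1→{s1, s5}, s2→{s0, s1}, s4→{s0, s1, s3}, s5→{s2, s3}; now {s0, s1, s2, s3, s5}.
The final set {s0, s1, s2, s3, s5} contains the accepting states s0, s3.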